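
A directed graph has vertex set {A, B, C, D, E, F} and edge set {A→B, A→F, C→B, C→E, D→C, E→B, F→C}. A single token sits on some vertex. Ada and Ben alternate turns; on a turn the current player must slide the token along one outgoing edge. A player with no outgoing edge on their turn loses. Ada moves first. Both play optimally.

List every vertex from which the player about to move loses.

Classify positions by backward induction: terminal positions (no move available) are L. From any other position, the mover wins iff some move reaches an L.
Every edge goes from a vertex to one that appears earlier in the order B, E, C, D, F, A, so processing vertices in that order labels each vertex after all of its successors.
B: no outgoing edge → L
E: W (go to B, an L position)
C: W (go to B, an L position)
D: L (sole option C(W) is W)
F: L (sole option C(W) is W)
A: W (go to F, an L position)
Reading off the rows marked L gives the requested list; there are 3 such vertices.

B, D, F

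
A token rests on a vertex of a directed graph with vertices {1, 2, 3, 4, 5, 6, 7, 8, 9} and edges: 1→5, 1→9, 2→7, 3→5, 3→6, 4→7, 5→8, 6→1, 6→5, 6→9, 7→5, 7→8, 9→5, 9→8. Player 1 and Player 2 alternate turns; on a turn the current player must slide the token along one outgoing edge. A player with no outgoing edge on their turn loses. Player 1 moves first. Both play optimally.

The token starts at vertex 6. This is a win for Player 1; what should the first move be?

Classify positions by backward induction: terminal positions (no move available) are L. From any other position, the mover wins iff some move reaches an L.
Every edge goes from a vertex to one that appears earlier in the order 8, 5, 9, 7, 1, 2, 6, 3, 4, so processing vertices in that order labels each vertex after all of its successors.
8: no outgoing edge → L
5: can move to 8, which is L ⇒ W
9: can move to 8, which is L ⇒ W
7: can move to 8, which is L ⇒ W
1: moves to 9(W), 5(W); every one is W ⇒ L
2: the only move is to 7(W), a W ⇒ L
6: can move to 1, which is L ⇒ W
3: moves to 6(W), 5(W); every one is W ⇒ L
4: the only move is to 7(W), a W ⇒ L
From 6, the L positions reachable in one move are: 1.

Move to 1.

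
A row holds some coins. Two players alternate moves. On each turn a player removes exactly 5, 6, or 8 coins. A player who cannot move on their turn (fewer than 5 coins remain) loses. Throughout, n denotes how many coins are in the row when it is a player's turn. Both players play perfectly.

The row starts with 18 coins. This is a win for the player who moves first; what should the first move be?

Remove 5, leaving 13.

Build the W/L table. Terminal = L. A non-terminal position is W if it has a move to some L; otherwise it is L.
n=0: no move → L
n=1: no move → L
n=2: no move → L
n=3: no move → L
n=4: no move → L
n=5: W (go to 0, an L position)
n=6: W (go to 1, an L position)
n=7: W (go to 2, an L position)
n=8: W (go to 3, an L position)
n=9: W (go to 4, an L position)
n=10: W (go to 4, an L position)
n=11: W (go to 3, an L position)
n=12: W (go to 4, an L position)
n=13: L (options 8(W), 7(W), 5(W) are all W)
n=14: L (options 9(W), 8(W), 6(W) are all W)
n=15: L (options 10(W), 9(W), 7(W) are all W)
n=16: L (options 11(W), 10(W), 8(W) are all W)
n=17: L (options 12(W), 11(W), 9(W) are all W)
n=18: W (go to 13, an L position)
From 18, the L positions reachable in one move are: 13.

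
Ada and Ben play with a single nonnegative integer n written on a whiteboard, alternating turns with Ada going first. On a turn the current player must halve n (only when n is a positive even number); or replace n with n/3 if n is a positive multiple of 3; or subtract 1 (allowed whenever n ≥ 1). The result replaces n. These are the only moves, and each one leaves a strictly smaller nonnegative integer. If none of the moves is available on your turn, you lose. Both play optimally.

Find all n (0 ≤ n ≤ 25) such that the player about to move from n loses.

Classify positions by backward induction: terminal positions (no move available) are L. From any other position, the mover wins iff some move reaches an L.
n=0: no move → L
n=1: W (go to 0, an L position)
n=2: L (sole option 1(W) is W)
n=3: W (go to 2, an L position)
n=4: W (go to 2, an L position)
n=5: L (sole option 4(W) is W)
n=6: W (go to 2, an L position)
n=7: L (sole option 6(W) is W)
n=8: W (go to 7, an L position)
n=9: L (options 3(W), 8(W) are all W)
n=10: W (go to 5, an L position)
n=11: L (sole option 10(W) is W)
n=12: W (go to 11, an L position)
n=13: L (sole option 12(W) is W)
n=14: W (go to 7, an L position)
n=15: W (go to 5, an L position)
n=16: L (options 8(W), 15(W) are all W)
n=17: W (go to 16, an L position)
n=18: W (go to 9, an L position)
n=19: L (sole option 18(W) is W)
n=20: W (go to 19, an L position)
n=21: W (go to 7, an L position)
n=22: W (go to 11, an L position)
n=23: L (sole option 22(W) is W)
n=24: W (go to 23, an L position)
n=25: L (sole option 24(W) is W)
The losing starting values of n are exactly the entries labelled L in this table (11 of them).

0, 2, 5, 7, 9, 11, 13, 16, 19, 23, 25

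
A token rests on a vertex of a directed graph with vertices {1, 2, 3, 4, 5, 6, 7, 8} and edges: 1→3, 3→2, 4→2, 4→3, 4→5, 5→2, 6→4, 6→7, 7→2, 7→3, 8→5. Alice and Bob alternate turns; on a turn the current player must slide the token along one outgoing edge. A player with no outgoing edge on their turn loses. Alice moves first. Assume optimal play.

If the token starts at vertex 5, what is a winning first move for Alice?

Move to 2.

Compute win/loss labels from the base case upward. A position with no move is L. Any other position is W if it can reach an L in one move, else L.
Every edge goes from a vertex to one that appears earlier in the order 2, 3, 7, 5, 8, 1, 4, 6, so processing vertices in that order labels each vertex after all of its successors.
2: no outgoing edge → L
3: W (go to 2, an L position)
7: W (go to 2, an L position)
5: W (go to 2, an L position)
8: L (sole option 5(W) is W)
1: L (sole option 3(W) is W)
4: W (go to 2, an L position)
6: L (options 4(W), 7(W) are all W)
From 5, the L positions reachable in one move are: 2.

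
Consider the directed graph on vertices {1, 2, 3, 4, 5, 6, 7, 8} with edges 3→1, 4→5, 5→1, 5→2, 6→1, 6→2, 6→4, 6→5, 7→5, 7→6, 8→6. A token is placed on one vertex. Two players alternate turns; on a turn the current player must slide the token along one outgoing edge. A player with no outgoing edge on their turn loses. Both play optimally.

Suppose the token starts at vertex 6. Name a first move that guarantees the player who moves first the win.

Use the standard recursion: the mover loses at a terminal position; elsewhere, the mover wins exactly when some move hands the opponent an L position.
Every edge goes from a vertex to one that appears earlier in the order 2, 1, 5, 4, 6, 8, 7, 3, so processing vertices in that order labels each vertex after all of its successors.
2: no outgoing edge → L
1: no outgoing edge → L
5: →1(L), so W
4: →5(W) only, which is W, so L
6: →4(L), so W
8: →6(W) only, which is W, so L
7: →6(W), 5(W) — all W, so L
3: →1(L), so W
From 6, the L positions reachable in one move are: 4, 1, 2. Any move reaching one of these is winning.

Move to 4.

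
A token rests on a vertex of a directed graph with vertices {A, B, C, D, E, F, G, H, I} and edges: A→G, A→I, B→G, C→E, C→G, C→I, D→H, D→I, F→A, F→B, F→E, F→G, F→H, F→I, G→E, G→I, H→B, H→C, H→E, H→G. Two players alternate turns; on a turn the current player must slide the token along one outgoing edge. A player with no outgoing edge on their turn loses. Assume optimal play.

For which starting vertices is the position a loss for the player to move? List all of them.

Label each position W (a win for the player to move) or L (a loss). A position with no legal move is L; any other position is W exactly when some move reaches an L, and L when every move reaches a W.
Every edge goes from a vertex to one that appears earlier in the order E, I, G, C, B, H, A, F, D, so processing vertices in that order labels each vertex after all of its successors.
E: no outgoing edge → L
I: no outgoing edge → L
G: can move to I, which is L ⇒ W
C: can move to I, which is L ⇒ W
B: the only move is to G(W), a W ⇒ L
H: can move to B, which is L ⇒ W
A: can move to I, which is L ⇒ W
F: can move to B, which is L ⇒ W
D: can move to I, which is L ⇒ W
Reading off the rows marked L gives the requested list; there are 3 such vertices.

B, E, I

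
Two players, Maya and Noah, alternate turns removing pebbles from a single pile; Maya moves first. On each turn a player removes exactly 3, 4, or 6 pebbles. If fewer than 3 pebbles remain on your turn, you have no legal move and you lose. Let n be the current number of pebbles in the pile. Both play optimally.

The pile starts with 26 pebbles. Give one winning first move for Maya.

Remove 6, leaving 20.

Use the standard recursion: the mover loses at a terminal position; elsewhere, the mover wins exactly when some move hands the opponent an L position.
n=0: no move → L
n=1: no move → L
n=2: no move → L
n=3: →0(L), so W
n=4: →1(L), so W
n=5: →2(L), so W
n=6: →2(L), so W
n=7: →1(L), so W
n=8: →2(L), so W
n=9: →6(W), 5(W), 3(W) — all W, so L
n=10: →7(W), 6(W), 4(W) — all W, so L
n=11: →8(W), 7(W), 5(W) — all W, so L
n=12: →9(L), so W
n=13: →10(L), so W
n=14: →11(L), so W
n=15: →11(L), so W
n=16: →10(L), so W
n=17: →11(L), so W
n=18: →15(W), 14(W), 12(W) — all W, so L
n=19: →16(W), 15(W), 13(W) — all W, so L
n=20: →17(W), 16(W), 14(W) — all W, so L
n=21: →18(L), so W
n=22: →19(L), so W
n=23: →20(L), so W
n=24: →20(L), so W
n=25: →19(L), so W
n=26: →20(L), so W
From 26, the L positions reachable in one move are: 20.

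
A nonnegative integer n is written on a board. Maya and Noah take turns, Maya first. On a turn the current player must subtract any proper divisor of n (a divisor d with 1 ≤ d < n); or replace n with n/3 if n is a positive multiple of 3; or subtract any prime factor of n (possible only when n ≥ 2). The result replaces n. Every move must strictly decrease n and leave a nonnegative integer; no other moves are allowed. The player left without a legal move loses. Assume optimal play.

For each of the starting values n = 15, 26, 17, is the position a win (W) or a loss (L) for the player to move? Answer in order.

Build the W/L table. Terminal = L. A non-terminal position is W if it has a move to some L; otherwise it is L.
n=0: no move → L
n=1: no move → L
n=2: →0(L), so W
n=3: →0(L), so W
n=4: →2(W), 3(W) — all W, so L
n=5: →0(L), so W
n=6: →4(L), so W
n=7: →0(L), so W
n=8: →4(L), so W
n=9: →3(W), 6(W), 8(W) — all W, so L
n=10: →9(L), so W
n=11: →0(L), so W
n=12: →4(L), so W
n=13: →0(L), so W
n=14: →7(W), 12(W), 13(W) — all W, so L
n=15: →14(L), so W
n=16: →14(L), so W
n=17: →0(L), so W
n=18: →9(L), so W
n=19: →0(L), so W
n=20: →10(W), 15(W), 16(W), 18(W), 19(W) — all W, so L
n=21: →14(L), so W
n=22: →20(L), so W
n=23: →0(L), so W
n=24: →20(L), so W
n=25: →20(L), so W
n=26: →13(W), 24(W), 25(W) — all W, so L

15: W, 26: L, 17: W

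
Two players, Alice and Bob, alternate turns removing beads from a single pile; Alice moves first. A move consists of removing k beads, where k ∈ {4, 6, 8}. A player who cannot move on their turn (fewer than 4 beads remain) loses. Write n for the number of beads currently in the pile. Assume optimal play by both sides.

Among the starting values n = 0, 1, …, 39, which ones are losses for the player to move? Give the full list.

0, 1, 2, 3, 12, 13, 14, 15, 24, 25, 26, 27, 36, 37, 38, 39

Positions with no move are L. A position that does have a move is losing for the player to move precisely when every available move leads to a winning position for the opponent. Fill in the labels:
n=0: no move → L
n=1: no move → L
n=2: no move → L
n=3: no move → L
n=4: →0(L), so W
n=5: →1(L), so W
n=6: →2(L), so W
n=7: →3(L), so W
n=8: →2(L), so W
n=9: →3(L), so W
n=10: →2(L), so W
n=11: →3(L), so W
n=12: →8(W), 6(W), 4(W) — all W, so L
n=13: →9(W), 7(W), 5(W) — all W, so L
n=14: →10(W), 8(W), 6(W) — all W, so L
n=15: →11(W), 9(W), 7(W) — all W, so L
n=16: →12(L), so W
n=17: →13(L), so W
n=18: →14(L), so W
n=19: →15(L), so W
n=20: →14(L), so W
n=21: →15(L), so W
n=22: →14(L), so W
n=23: →15(L), so W
n=24: →20(W), 18(W), 16(W) — all W, so L
n=25: →21(W), 19(W), 17(W) — all W, so L
n=26: →22(W), 20(W), 18(W) — all W, so L
n=27: →23(W), 21(W), 19(W) — all W, so L
n=28: →24(L), so W
n=29: →25(L), so W
n=30: →26(L), so W
n=31: →27(L), so W
n=32: →26(L), so W
n=33: →27(L), so W
n=34: →26(L), so W
n=35: →27(L), so W
n=36: →32(W), 30(W), 28(W) — all W, so L
n=37: →33(W), 31(W), 29(W) — all W, so L
n=38: →34(W), 32(W), 30(W) — all W, so L
n=39: →35(W), 33(W), 31(W) — all W, so L
Reading off the rows marked L gives the requested list; there are 16 such values of n.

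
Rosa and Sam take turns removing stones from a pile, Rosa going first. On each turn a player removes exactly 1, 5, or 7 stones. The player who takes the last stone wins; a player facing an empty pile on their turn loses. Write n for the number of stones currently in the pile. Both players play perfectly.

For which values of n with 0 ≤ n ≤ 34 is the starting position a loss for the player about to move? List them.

Label each position W (a win for the player to move) or L (a loss). A position with no legal move is L; any other position is W exactly when some move reaches an L, and L when every move reaches a W.
n=0: no move → L
n=1: can move to 0, which is L ⇒ W
n=2: the only move is to 1(W), a W ⇒ L
n=3: can move to 2, which is L ⇒ W
n=4: the only move is to 3(W), a W ⇒ L
n=5: can move to 4, which is L ⇒ W
n=6: moves to 5(W), 1(W); every one is W ⇒ L
n=7: can move to 6, which is L ⇒ W
n=8: moves to 7(W), 3(W), 1(W); every one is W ⇒ L
n=9: can move to 8, which is L ⇒ W
n=10: moves to 9(W), 5(W), 3(W); every one is W ⇒ L
n=11: can move to 10, which is L ⇒ W
n=12: moves to 11(W), 7(W), 5(W); every one is W ⇒ L
n=13: can move to 12, which is L ⇒ W
n=14: moves to 13(W), 9(W), 7(W); every one is W ⇒ L
n=15: can move to 14, which is L ⇒ W
n=16: moves to 15(W), 11(W), 9(W); every one is W ⇒ L
n=17: can move to 16, which is L ⇒ W
n=18: moves to 17(W), 13(W), 11(W); every one is W ⇒ L
n=19: can move to 18, which is L ⇒ W
n=20: moves to 19(W), 15(W), 13(W); every one is W ⇒ L
n=21: can move to 20, which is L ⇒ W
n=22: moves to 21(W), 17(W), 15(W); every one is W ⇒ L
n=23: can move to 22, which is L ⇒ W
n=24: moves to 23(W), 19(W), 17(W); every one is W ⇒ L
n=25: can move to 24, which is L ⇒ W
n=26: moves to 25(W), 21(W), 19(W); every one is W ⇒ L
n=27: can move to 26, which is L ⇒ W
n=28: moves to 27(W), 23(W), 21(W); every one is W ⇒ L
n=29: can move to 28, which is L ⇒ W
n=30: moves to 29(W), 25(W), 23(W); every one is W ⇒ L
n=31: can move to 30, which is L ⇒ W
n=32: moves to 31(W), 27(W), 25(W); every one is W ⇒ L
n=33: can move to 32, which is L ⇒ W
n=34: moves to 33(W), 29(W), 27(W); every one is W ⇒ L
The losing starting values of n are exactly the entries labelled L in this table (18 of them).

0, 2, 4, 6, 8, 10, 12, 14, 16, 18, 20, 22, 24, 26, 28, 30, 32, 34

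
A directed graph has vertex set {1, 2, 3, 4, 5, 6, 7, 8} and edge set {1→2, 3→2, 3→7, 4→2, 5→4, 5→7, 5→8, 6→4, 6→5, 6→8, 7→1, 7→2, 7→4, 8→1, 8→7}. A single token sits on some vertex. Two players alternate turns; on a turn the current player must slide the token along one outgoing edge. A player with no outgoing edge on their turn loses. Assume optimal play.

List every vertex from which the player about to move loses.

Label each position W (a win for the player to move) or L (a loss). A position with no legal move is L; any other position is W exactly when some move reaches an L, and L when every move reaches a W.
Every edge goes from a vertex to one that appears earlier in the order 2, 1, 4, 7, 8, 5, 3, 6, so processing vertices in that order labels each vertex after all of its successors.
2: no outgoing edge → L
1: W (go to 2, an L position)
4: W (go to 2, an L position)
7: W (go to 2, an L position)
8: L (options 7(W), 1(W) are all W)
5: W (go to 8, an L position)
3: W (go to 2, an L position)
6: W (go to 8, an L position)
The losing starting vertices are exactly the entries labelled L in this table (2 of them).

2, 8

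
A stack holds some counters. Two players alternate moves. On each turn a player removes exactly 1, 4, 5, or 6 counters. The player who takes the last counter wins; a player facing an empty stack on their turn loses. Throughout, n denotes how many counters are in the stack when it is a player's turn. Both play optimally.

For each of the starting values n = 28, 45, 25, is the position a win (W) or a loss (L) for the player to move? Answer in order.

28: W, 45: L, 25: W

Use the standard recursion: the mover loses at a terminal position; elsewhere, the mover wins exactly when some move hands the opponent an L position.
n=0: no move → L
n=1: reaches L-position 0 → W
n=2: only reaches 1(W), which is W → L
n=3: reaches L-position 2 → W
n=4: reaches L-position 0 → W
n=5: reaches L-position 0 → W
n=6: reaches L-position 2 → W
n=7: reaches L-position 2 → W
n=8: reaches L-position 2 → W
n=9: only reaches 8(W), 5(W), 4(W), 3(W), all W → L
n=10: reaches L-position 9 → W
n=11: only reaches 10(W), 7(W), 6(W), 5(W), all W → L
n=12: reaches L-position 11 → W
n=13: reaches L-position 9 → W
n=14: reaches L-position 9 → W
n=15: reaches L-position 11 → W
n=16: reaches L-position 11 → W
n=17: reaches L-position 11 → W
n=18: only reaches 17(W), 14(W), 13(W), 12(W), all W → L
n=19: reaches L-position 18 → W
n=20: only reaches 19(W), 16(W), 15(W), 14(W), all W → L
n=21: reaches L-position 20 → W
n=22: reaches L-position 18 → W
n=23: reaches L-position 18 → W
n=24: reaches L-position 20 → W
n=25: reaches L-position 20 → W
n=26: reaches L-position 20 → W
n=27: only reaches 26(W), 23(W), 22(W), 21(W), all W → L
n=28: reaches L-position 27 → W
n=29: only reaches 28(W), 25(W), 24(W), 23(W), all W → L
n=30: reaches L-position 29 → W
n=31: reaches L-position 27 → W
n=32: reaches L-position 27 → W
n=33: reaches L-position 29 → W
n=34: reaches L-position 29 → W
n=35: reaches L-position 29 → W
n=36: only reaches 35(W), 32(W), 31(W), 30(W), all W → L
n=37: reaches L-position 36 → W
n=38: only reaches 37(W), 34(W), 33(W), 32(W), all W → L
n=39: reaches L-position 38 → W
n=40: reaches L-position 36 → W
n=41: reaches L-position 36 → W
n=42: reaches L-position 38 → W
n=43: reaches L-position 38 → W
n=44: reaches L-position 38 → W
n=45: only reaches 44(W), 41(W), 40(W), 39(W), all W → L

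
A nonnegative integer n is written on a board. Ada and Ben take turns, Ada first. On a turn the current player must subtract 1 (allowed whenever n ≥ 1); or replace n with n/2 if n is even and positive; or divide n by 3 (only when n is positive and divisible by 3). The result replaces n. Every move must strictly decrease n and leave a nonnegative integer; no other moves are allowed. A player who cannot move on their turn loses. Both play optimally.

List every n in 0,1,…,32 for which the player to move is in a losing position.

0, 2, 5, 7, 9, 11, 13, 16, 19, 23, 25, 28, 30

Positions with no move are L. A position that does have a move is losing for the player to move precisely when every available move leads to a winning position for the opponent. Fill in the labels:
n=0: no move → L
n=1: can move to 0, which is L ⇒ W
n=2: the only move is to 1(W), a W ⇒ L
n=3: can move to 2, which is L ⇒ W
n=4: can move to 2, which is L ⇒ W
n=5: the only move is to 4(W), a W ⇒ L
n=6: can move to 2, which is L ⇒ W
n=7: the only move is to 6(W), a W ⇒ L
n=8: can move to 7, which is L ⇒ W
n=9: moves to 3(W), 8(W); every one is W ⇒ L
n=10: can move to 5, which is L ⇒ W
n=11: the only move is to 10(W), a W ⇒ L
n=12: can move to 11, which is L ⇒ W
n=13: the only move is to 12(W), a W ⇒ L
n=14: can move to 7, which is L ⇒ W
n=15: can move to 5, which is L ⇒ W
n=16: moves to 8(W), 15(W); every one is W ⇒ L
n=17: can move to 16, which is L ⇒ W
n=18: can move to 9, which is L ⇒ W
n=19: the only move is to 18(W), a W ⇒ L
n=20: can move to 19, which is L ⇒ W
n=21: can move to 7, which is L ⇒ W
n=22: can move to 11, which is L ⇒ W
n=23: the only move is to 22(W), a W ⇒ L
n=24: can move to 23, which is L ⇒ W
n=25: the only move is to 24(W), a W ⇒ L
n=26: can move to 13, which is L ⇒ W
n=27: can move to 9, which is L ⇒ W
n=28: moves to 14(W), 27(W); every one is W ⇒ L
n=29: can move to 28, which is L ⇒ W
n=30: moves to 10(W), 15(W), 29(W); every one is W ⇒ L
n=31: can move to 30, which is L ⇒ W
n=32: can move to 16, which is L ⇒ W
Reading off the rows marked L gives the requested list; there are 13 such values of n.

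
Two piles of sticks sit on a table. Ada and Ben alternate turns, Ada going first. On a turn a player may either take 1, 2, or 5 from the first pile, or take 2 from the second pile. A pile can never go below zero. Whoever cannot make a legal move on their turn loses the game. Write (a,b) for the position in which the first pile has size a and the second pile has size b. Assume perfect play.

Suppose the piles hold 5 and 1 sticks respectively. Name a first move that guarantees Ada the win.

Move to (3,1).

Positions with no move are L. A position that does have a move is losing for the player to move precisely when every available move leads to a winning position for the opponent. Fill in the labels:
No move ever increases a pile, so every position that can arise here has a ≤ 5 and b ≤ 1; it is enough to label the cells with 0 ≤ a ≤ 5 and 0 ≤ b ≤ 1.
Every move lowers a or b (never raises either), so fill the grid row by row in increasing a, and left to right within a row: each cell's successors are then already labelled.
      b=0  b=1
a=0:    L    L
a=1:    W    W
a=2:    W    W
a=3:    L    L
a=4:    W    W
a=5:    W    W
Cells with no legal move (terminal, hence L): (0,0), (0,1).
The remaining L cells, each justified by listing all of its moves:
(3,0): →(2,0)(W), (1,0)(W) — all W, so L
(3,1): →(2,1)(W), (1,1)(W) — all W, so L
Every other cell has at least one move into one of the L cells above, so it is W.
From (5,1), the L positions reachable in one move are: (3,1), (0,1). Any move reaching one of these is winning.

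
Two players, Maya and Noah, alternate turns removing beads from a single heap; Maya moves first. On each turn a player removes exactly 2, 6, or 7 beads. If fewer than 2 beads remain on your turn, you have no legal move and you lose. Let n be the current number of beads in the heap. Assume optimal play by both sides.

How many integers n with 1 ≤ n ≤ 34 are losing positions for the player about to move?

Build the W/L table. Terminal = L. A non-terminal position is W if it has a move to some L; otherwise it is L.
n=0: no move → L
n=1: no move → L
n=2: can move to 0, which is L ⇒ W
n=3: can move to 1, which is L ⇒ W
n=4: the only move is to 2(W), a W ⇒ L
n=5: the only move is to 3(W), a W ⇒ L
n=6: can move to 4, which is L ⇒ W
n=7: can move to 5, which is L ⇒ W
n=8: can move to 1, which is L ⇒ W
n=9: moves to 7(W), 3(W), 2(W); every one is W ⇒ L
n=10: can move to 4, which is L ⇒ W
n=11: can move to 9, which is L ⇒ W
n=12: can move to 5, which is L ⇒ W
n=13: moves to 11(W), 7(W), 6(W); every one is W ⇒ L
n=14: moves to 12(W), 8(W), 7(W); every one is W ⇒ L
n=15: can move to 13, which is L ⇒ W
n=16: can move to 14, which is L ⇒ W
n=17: moves to 15(W), 11(W), 10(W); every one is W ⇒ L
n=18: moves to 16(W), 12(W), 11(W); every one is W ⇒ L
n=19: can move to 17, which is L ⇒ W
n=20: can move to 18, which is L ⇒ W
n=21: can move to 14, which is L ⇒ W
n=22: moves to 20(W), 16(W), 15(W); every one is W ⇒ L
n=23: can move to 17, which is L ⇒ W
n=24: can move to 22, which is L ⇒ W
n=25: can move to 18, which is L ⇒ W
n=26: moves to 24(W), 20(W), 19(W); every one is W ⇒ L
n=27: moves to 25(W), 21(W), 20(W); every one is W ⇒ L
n=28: can move to 26, which is L ⇒ W
n=29: can move to 27, which is L ⇒ W
n=30: moves to 28(W), 24(W), 23(W); every one is W ⇒ L
n=31: moves to 29(W), 25(W), 24(W); every one is W ⇒ L
n=32: can move to 30, which is L ⇒ W
n=33: can move to 31, which is L ⇒ W
n=34: can move to 27, which is L ⇒ W
L entries with 1 ≤ n ≤ 34 (n=0 is outside the asked range and is not counted): n = 1, 4, 5, 9, 13, 14, 17, 18, 22, 26, 27, 30, 31; that makes 13.

13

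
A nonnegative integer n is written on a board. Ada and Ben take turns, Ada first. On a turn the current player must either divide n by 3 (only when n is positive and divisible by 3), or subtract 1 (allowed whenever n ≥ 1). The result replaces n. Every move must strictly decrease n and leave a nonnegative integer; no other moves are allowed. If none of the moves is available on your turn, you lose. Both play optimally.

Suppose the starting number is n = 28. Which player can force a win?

Ben wins.

Compute win/loss labels from the base case upward. A position with no move is L. Any other position is W if it can reach an L in one move, else L.
n=0: no move → L
n=1: W (go to 0, an L position)
n=2: L (sole option 1(W) is W)
n=3: W (go to 2, an L position)
n=4: L (sole option 3(W) is W)
n=5: W (go to 4, an L position)
n=6: W (go to 2, an L position)
n=7: L (sole option 6(W) is W)
n=8: W (go to 7, an L position)
n=9: L (options 3(W), 8(W) are all W)
n=10: W (go to 9, an L position)
n=11: L (sole option 10(W) is W)
n=12: W (go to 4, an L position)
n=13: L (sole option 12(W) is W)
n=14: W (go to 13, an L position)
n=15: L (options 5(W), 14(W) are all W)
n=16: W (go to 15, an L position)
n=17: L (sole option 16(W) is W)
n=18: W (go to 17, an L position)
n=19: L (sole option 18(W) is W)
n=20: W (go to 19, an L position)
n=21: W (go to 7, an L position)
n=22: L (sole option 21(W) is W)
n=23: W (go to 22, an L position)
n=24: L (options 8(W), 23(W) are all W)
n=25: W (go to 24, an L position)
n=26: L (sole option 25(W) is W)
n=27: W (go to 9, an L position)
n=28: L (sole option 27(W) is W)
Every move from 28 reaches a W position, so the mover loses.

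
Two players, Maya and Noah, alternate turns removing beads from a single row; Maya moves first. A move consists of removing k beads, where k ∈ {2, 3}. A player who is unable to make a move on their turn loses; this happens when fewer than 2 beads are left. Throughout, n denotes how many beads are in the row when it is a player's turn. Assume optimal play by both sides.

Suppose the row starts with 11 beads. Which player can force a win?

Use the standard recursion: the mover loses at a terminal position; elsewhere, the mover wins exactly when some move hands the opponent an L position.
n=0: no move → L
n=1: no move → L
n=2: →0(L), so W
n=3: →1(L), so W
n=4: →1(L), so W
n=5: →3(W), 2(W) — all W, so L
n=6: →4(W), 3(W) — all W, so L
n=7: →5(L), so W
n=8: →6(L), so W
n=9: →6(L), so W
n=10: →8(W), 7(W) — all W, so L
n=11: →9(W), 8(W) — all W, so L
The starting position 11 is L: whatever Maya does, the opponent receives a W position.

Noah wins.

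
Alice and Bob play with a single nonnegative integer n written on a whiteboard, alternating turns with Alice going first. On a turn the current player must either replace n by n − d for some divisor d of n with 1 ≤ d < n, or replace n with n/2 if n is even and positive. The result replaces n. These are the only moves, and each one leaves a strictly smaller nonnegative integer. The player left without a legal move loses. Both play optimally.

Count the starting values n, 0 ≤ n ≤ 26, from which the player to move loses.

14

Use the standard recursion: the mover loses at a terminal position; elsewhere, the mover wins exactly when some move hands the opponent an L position.
n=0: no move → L
n=1: no move → L
n=2: reaches L-position 1 → W
n=3: only reaches 2(W), which is W → L
n=4: reaches L-position 3 → W
n=5: only reaches 4(W), which is W → L
n=6: reaches L-position 3 → W
n=7: only reaches 6(W), which is W → L
n=8: reaches L-position 7 → W
n=9: only reaches 6(W), 8(W), all W → L
n=10: reaches L-position 5 → W
n=11: only reaches 10(W), which is W → L
n=12: reaches L-position 9 → W
n=13: only reaches 12(W), which is W → L
n=14: reaches L-position 7 → W
n=15: only reaches 10(W), 12(W), 14(W), all W → L
n=16: reaches L-position 15 → W
n=17: only reaches 16(W), which is W → L
n=18: reaches L-position 9 → W
n=19: only reaches 18(W), which is W → L
n=20: reaches L-position 15 → W
n=21: only reaches 14(W), 18(W), 20(W), all W → L
n=22: reaches L-position 11 → W
n=23: only reaches 22(W), which is W → L
n=24: reaches L-position 21 → W
n=25: only reaches 20(W), 24(W), all W → L
n=26: reaches L-position 13 → W
L entries with 0 ≤ n ≤ 26: n = 0, 1, 3, 5, 7, 9, 11, 13, 15, 17, 19, 21, 23, 25; that makes 14.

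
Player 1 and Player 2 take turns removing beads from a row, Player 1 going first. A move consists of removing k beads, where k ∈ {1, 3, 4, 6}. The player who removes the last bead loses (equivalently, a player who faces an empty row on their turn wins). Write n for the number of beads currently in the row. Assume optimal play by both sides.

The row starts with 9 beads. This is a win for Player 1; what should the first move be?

Compute win/loss labels from the base case upward. A position with no move is W. Any other position is W if it can reach an L in one move, else L.
n=0: no move; the opponent has just taken the last bead and therefore loses → W
n=1: the only move is to 0(W), a W ⇒ L
n=2: can move to 1, which is L ⇒ W
n=3: moves to 2(W), 0(W); every one is W ⇒ L
n=4: can move to 3, which is L ⇒ W
n=5: can move to 1, which is L ⇒ W
n=6: can move to 3, which is L ⇒ W
n=7: can move to 3, which is L ⇒ W
n=8: moves to 7(W), 5(W), 4(W), 2(W); every one is W ⇒ L
n=9: can move to 8, which is L ⇒ W
From 9, the L positions reachable in one move are: 8, 3. Any move reaching one of these is winning.

Remove 1, leaving 8.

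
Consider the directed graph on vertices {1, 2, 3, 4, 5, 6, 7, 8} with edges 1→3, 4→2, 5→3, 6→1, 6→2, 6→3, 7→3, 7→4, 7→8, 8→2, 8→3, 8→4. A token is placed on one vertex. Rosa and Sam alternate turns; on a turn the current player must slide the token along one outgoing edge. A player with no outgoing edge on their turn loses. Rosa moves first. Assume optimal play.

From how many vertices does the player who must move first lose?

Compute win/loss labels from the base case upward. A position with no move is L. Any other position is W if it can reach an L in one move, else L.
Every edge goes from a vertex to one that appears earlier in the order 2, 3, 1, 6, 5, 4, 8, 7, so processing vertices in that order labels each vertex after all of its successors.
2: no outgoing edge → L
3: no outgoing edge → L
1: W (go to 3, an L position)
6: W (go to 3, an L position)
5: W (go to 3, an L position)
4: W (go to 2, an L position)
8: W (go to 3, an L position)
7: W (go to 3, an L position)
The L vertices are 2, 3; that is 2 in all.

2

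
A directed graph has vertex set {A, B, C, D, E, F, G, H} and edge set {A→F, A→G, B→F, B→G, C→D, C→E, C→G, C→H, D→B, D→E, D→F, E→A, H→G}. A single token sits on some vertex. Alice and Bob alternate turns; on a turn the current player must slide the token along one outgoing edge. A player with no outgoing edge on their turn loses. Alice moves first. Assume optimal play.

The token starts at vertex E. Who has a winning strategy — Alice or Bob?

Positions with no move are L. A position that does have a move is losing for the player to move precisely when every available move leads to a winning position for the opponent. Fill in the labels:
Every edge goes from a vertex to one that appears earlier in the order G, F, B, A, E, D, H, C, so processing vertices in that order labels each vertex after all of its successors.
G: no outgoing edge → L
F: no outgoing edge → L
B: can move to F, which is L ⇒ W
A: can move to F, which is L ⇒ W
E: the only move is to A(W), a W ⇒ L
D: can move to E, which is L ⇒ W
H: can move to G, which is L ⇒ W
C: can move to E, which is L ⇒ W
The starting position E is L: whatever Alice does, the opponent receives a W position.

Bob wins.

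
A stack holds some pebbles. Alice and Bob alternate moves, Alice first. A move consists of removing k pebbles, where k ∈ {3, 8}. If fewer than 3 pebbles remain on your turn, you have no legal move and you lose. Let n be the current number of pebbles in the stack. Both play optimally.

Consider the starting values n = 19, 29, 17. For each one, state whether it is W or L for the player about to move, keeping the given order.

Classify positions by backward induction: terminal positions (no move available) are L. From any other position, the mover wins iff some move reaches an L.
n=0: no move → L
n=1: no move → L
n=2: no move → L
n=3: reaches L-position 0 → W
n=4: reaches L-position 1 → W
n=5: reaches L-position 2 → W
n=6: only reaches 3(W), which is W → L
n=7: only reaches 4(W), which is W → L
n=8: reaches L-position 0 → W
n=9: reaches L-position 6 → W
n=10: reaches L-position 7 → W
n=11: only reaches 8(W), 3(W), all W → L
n=12: only reaches 9(W), 4(W), all W → L
n=13: only reaches 10(W), 5(W), all W → L
n=14: reaches L-position 11 → W
n=15: reaches L-position 12 → W
n=16: reaches L-position 13 → W
n=17: only reaches 14(W), 9(W), all W → L
n=18: only reaches 15(W), 10(W), all W → L
n=19: reaches L-position 11 → W
n=20: reaches L-position 17 → W
n=21: reaches L-position 18 → W
n=22: only reaches 19(W), 14(W), all W → L
n=23: only reaches 20(W), 15(W), all W → L
n=24: only reaches 21(W), 16(W), all W → L
n=25: reaches L-position 22 → W
n=26: reaches L-position 23 → W
n=27: reaches L-position 24 → W
n=28: only reaches 25(W), 20(W), all W → L
n=29: only reaches 26(W), 21(W), all W → L

19: W, 29: L, 17: L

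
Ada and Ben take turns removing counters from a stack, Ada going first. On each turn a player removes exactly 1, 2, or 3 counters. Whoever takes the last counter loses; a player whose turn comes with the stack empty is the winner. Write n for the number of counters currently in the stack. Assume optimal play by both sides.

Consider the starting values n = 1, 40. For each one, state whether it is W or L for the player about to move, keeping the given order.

1: L, 40: W

Classify positions by backward induction: terminal positions (no move available) are W. From any other position, the mover wins iff some move reaches an L.
n=0: no move; the opponent has just taken the last counter and therefore loses → W
n=1: the only move is to 0(W), a W ⇒ L
n=2: can move to 1, which is L ⇒ W
n=3: can move to 1, which is L ⇒ W
n=4: can move to 1, which is L ⇒ W
n=5: moves to 4(W), 3(W), 2(W); every one is W ⇒ L
n=6: can move to 5, which is L ⇒ W
n=7: can move to 5, which is L ⇒ W
n=8: can move to 5, which is L ⇒ W
n=9: moves to 8(W), 7(W), 6(W); every one is W ⇒ L
n=10: can move to 9, which is L ⇒ W
n=11: can move to 9, which is L ⇒ W
n=12: can move to 9, which is L ⇒ W
n=13: moves to 12(W), 11(W), 10(W); every one is W ⇒ L
n=14: can move to 13, which is L ⇒ W
n=15: can move to 13, which is L ⇒ W
n=16: can move to 13, which is L ⇒ W
n=17: moves to 16(W), 15(W), 14(W); every one is W ⇒ L
n=18: can move to 17, which is L ⇒ W
n=19: can move to 17, which is L ⇒ W
n=20: can move to 17, which is L ⇒ W
n=21: moves to 20(W), 19(W), 18(W); every one is W ⇒ L
n=22: can move to 21, which is L ⇒ W
n=23: can move to 21, which is L ⇒ W
n=24: can move to 21, which is L ⇒ W
n=25: moves to 24(W), 23(W), 22(W); every one is W ⇒ L
n=26: can move to 25, which is L ⇒ W
n=27: can move to 25, which is L ⇒ W
n=28: can move to 25, which is L ⇒ W
n=29: moves to 28(W), 27(W), 26(W); every one is W ⇒ L
n=30: can move to 29, which is L ⇒ W
n=31: can move to 29, which is L ⇒ W
n=32: can move to 29, which is L ⇒ W
n=33: moves to 32(W), 31(W), 30(W); every one is W ⇒ L
n=34: can move to 33, which is L ⇒ W
n=35: can move to 33, which is L ⇒ W
n=36: can move to 33, which is L ⇒ W
n=37: moves to 36(W), 35(W), 34(W); every one is W ⇒ L
n=38: can move to 37, which is L ⇒ W
n=39: can move to 37, which is L ⇒ W
n=40: can move to 37, which is L ⇒ W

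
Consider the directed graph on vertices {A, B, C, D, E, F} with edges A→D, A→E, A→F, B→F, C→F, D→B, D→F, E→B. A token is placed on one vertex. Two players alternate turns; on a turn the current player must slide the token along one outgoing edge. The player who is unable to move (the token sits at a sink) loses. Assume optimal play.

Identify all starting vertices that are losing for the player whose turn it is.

E, F

Compute win/loss labels from the base case upward. A position with no move is L. Any other position is W if it can reach an L in one move, else L.
Every edge goes from a vertex to one that appears earlier in the order F, B, D, E, A, C, so processing vertices in that order labels each vertex after all of its successors.
F: no outgoing edge → L
B: reaches L-position F → W
D: reaches L-position F → W
E: only reaches B(W), which is W → L
A: reaches L-position E → W
C: reaches L-position F → W
The losing starting vertices are exactly the entries labelled L in this table (2 of them).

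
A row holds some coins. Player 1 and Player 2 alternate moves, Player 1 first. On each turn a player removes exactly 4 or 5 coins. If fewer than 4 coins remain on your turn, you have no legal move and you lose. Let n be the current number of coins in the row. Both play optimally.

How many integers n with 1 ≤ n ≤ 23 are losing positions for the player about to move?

Label each position W (a win for the player to move) or L (a loss). A position with no legal move is L; any other position is W exactly when some move reaches an L, and L when every move reaches a W.
n=0: no move → L
n=1: no move → L
n=2: no move → L
n=3: no move → L
n=4: →0(L), so W
n=5: →1(L), so W
n=6: →2(L), so W
n=7: →3(L), so W
n=8: →3(L), so W
n=9: →5(W), 4(W) — all W, so L
n=10: →6(W), 5(W) — all W, so L
n=11: →7(W), 6(W) — all W, so L
n=12: →8(W), 7(W) — all W, so L
n=13: →9(L), so W
n=14: →10(L), so W
n=15: →11(L), so W
n=16: →12(L), so W
n=17: →12(L), so W
n=18: →14(W), 13(W) — all W, so L
n=19: →15(W), 14(W) — all W, so L
n=20: →16(W), 15(W) — all W, so L
n=21: →17(W), 16(W) — all W, so L
n=22: →18(L), so W
n=23: →19(L), so W
L entries with 1 ≤ n ≤ 23 (n=0 is outside the asked range and is not counted): n = 1, 2, 3, 9, 10, 11, 12, 18, 19, 20, 21; that makes 11.

11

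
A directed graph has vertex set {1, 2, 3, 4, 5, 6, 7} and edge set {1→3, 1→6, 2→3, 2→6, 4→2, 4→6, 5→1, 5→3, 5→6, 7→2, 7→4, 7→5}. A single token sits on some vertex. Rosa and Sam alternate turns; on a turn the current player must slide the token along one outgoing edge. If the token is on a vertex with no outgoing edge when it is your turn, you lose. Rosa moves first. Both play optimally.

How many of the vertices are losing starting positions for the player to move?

3

Compute win/loss labels from the base case upward. A position with no move is L. Any other position is W if it can reach an L in one move, else L.
Every edge goes from a vertex to one that appears earlier in the order 6, 3, 2, 1, 5, 4, 7, so processing vertices in that order labels each vertex after all of its successors.
6: no outgoing edge → L
3: no outgoing edge → L
2: reaches L-position 3 → W
1: reaches L-position 3 → W
5: reaches L-position 3 → W
4: reaches L-position 6 → W
7: only reaches 4(W), 5(W), 2(W), all W → L
The L vertices are 3, 6, 7; that is 3 in all.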